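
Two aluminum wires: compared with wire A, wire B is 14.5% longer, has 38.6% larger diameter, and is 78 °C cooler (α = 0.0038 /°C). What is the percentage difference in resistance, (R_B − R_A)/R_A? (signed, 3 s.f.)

-58.1%

R ∝ ρL/d² with ρ ∝ (1+αΔT), so R_B/R_A = (1 + 14.5/100) × (1 + 38.6/100)⁻² × (1 − 0.0038×78)
= 1.145 × 0.5206 × 0.7036 = 0.4194
(R_B − R_A)/R_A = 0.4194 − 1 = -58.1%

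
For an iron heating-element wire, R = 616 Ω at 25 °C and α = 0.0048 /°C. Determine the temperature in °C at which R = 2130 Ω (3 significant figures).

R = R₀(1 + α(T − T₀)) ⇒ T = T₀ + (R/R₀ − 1)/α
T = 25 + (2130/616 − 1)/0.0048 = 25 + (2.458)/0.0048 = 537 °C

537 °C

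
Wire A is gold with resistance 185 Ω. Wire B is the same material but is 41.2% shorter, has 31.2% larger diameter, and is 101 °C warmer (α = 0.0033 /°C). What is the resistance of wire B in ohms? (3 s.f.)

R ∝ ρL/d² with ρ ∝ (1+αΔT), so R_B/R_A = (1 − 41.2/100) × (1 + 31.2/100)⁻² × (1 + 0.0033×101)
= 0.588 × 0.5809 × 1.333 = 0.4555
R_B = 0.4555 × 185 = 84.3 Ω

84.3 Ω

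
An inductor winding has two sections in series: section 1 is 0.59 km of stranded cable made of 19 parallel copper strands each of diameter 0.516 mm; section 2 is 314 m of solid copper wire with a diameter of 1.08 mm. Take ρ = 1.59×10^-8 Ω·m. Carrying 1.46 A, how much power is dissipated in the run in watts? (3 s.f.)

Section 1: A_strand = π(2.5800e-04)² = 2.091e-07 m²; R₁ = ρL/(N·A_s) = (1.59×10^-8)(590)/(19×2.091e-07) = 2.361 Ω
Section 2: A = π(d/2)² = π(5.4000e-04 m)² = 9.161e-07 m²
R₂ = (1.59×10^-8)(314)/(9.161e-07) = 5.45 Ω
R = R₁ + R₂ = 7.811 Ω
P = I²R = (1.46)² × 7.811 = 16.6 W

16.6 W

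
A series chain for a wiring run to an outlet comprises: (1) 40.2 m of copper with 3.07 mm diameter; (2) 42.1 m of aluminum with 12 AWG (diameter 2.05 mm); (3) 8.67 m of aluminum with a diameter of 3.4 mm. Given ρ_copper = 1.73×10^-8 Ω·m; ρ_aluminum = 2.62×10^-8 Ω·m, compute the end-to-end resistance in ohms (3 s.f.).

Seg 1: A = π(d/2)² = π(1.5350e-03 m)² = 7.402e-06 m²
R_1 = (1.73×10^-8)(40.2)/(7.402e-06) = 0.09395 Ω
Seg 2: A = π(2.05/2 mm)² = π(1.0250e-03 m)² = 3.301e-06 m²
R_2 = (2.62×10^-8)(42.1)/(3.301e-06) = 0.3342 Ω
Seg 3: A = π(d/2)² = π(1.7000e-03 m)² = 9.079e-06 m²
R_3 = (2.62×10^-8)(8.67)/(9.079e-06) = 0.02502 Ω
R_total = R_1 + R_2 + R_3 = 0.453 Ω

0.453 Ω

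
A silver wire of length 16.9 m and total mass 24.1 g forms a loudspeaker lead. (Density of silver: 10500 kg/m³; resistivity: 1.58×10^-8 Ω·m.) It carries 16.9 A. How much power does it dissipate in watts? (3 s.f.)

562 W

A = m/(density·L) = 0.0241/(10500×16.9) = 1.3581e-07 m²
R = ρL/A = (1.58×10^-8)(16.9)/(1.3581e-07) = 1.966 Ω
P = I²R = (16.9)² × 1.966 = 562 W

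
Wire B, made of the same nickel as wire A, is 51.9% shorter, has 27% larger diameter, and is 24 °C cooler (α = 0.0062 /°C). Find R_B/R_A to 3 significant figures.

R ∝ ρL/d² with ρ ∝ (1+αΔT), so R_B/R_A = (1 − 51.9/100) × (1 + 27/100)⁻² × (1 − 0.0062×24)
= 0.481 × 0.62 × 0.8512 = 0.254

0.254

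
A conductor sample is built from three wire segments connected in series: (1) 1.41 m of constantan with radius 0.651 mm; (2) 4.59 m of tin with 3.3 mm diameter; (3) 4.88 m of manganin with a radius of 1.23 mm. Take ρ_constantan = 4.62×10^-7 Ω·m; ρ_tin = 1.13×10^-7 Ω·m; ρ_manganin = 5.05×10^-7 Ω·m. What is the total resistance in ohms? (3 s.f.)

Seg 1: A = πr² = π(6.5100e-04 m)² = 1.331e-06 m²
R_1 = (4.62×10^-7)(1.41)/(1.331e-06) = 0.4893 Ω
Seg 2: A = π(d/2)² = π(1.6500e-03 m)² = 8.553e-06 m²
R_2 = (1.13×10^-7)(4.59)/(8.553e-06) = 0.06064 Ω
Seg 3: A = πr² = π(1.2300e-03 m)² = 4.753e-06 m²
R_3 = (5.05×10^-7)(4.88)/(4.753e-06) = 0.5185 Ω
R_total = R_1 + R_2 + R_3 = 1.07 Ω

1.07 Ω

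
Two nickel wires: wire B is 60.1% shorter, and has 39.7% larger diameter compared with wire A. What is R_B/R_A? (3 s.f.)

0.204

R ∝ L/d², so R_B/R_A = (1 − 60.1/100) × (1 + 39.7/100)⁻²
= 0.399 × 0.5124 = 0.204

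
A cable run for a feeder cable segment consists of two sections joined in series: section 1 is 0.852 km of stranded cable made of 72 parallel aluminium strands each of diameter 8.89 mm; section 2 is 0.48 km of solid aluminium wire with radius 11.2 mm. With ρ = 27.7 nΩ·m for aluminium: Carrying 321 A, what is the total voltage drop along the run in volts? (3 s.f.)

12.5 V

ρ = 27.7 nΩ·m = 2.77×10^-8 Ω·m
Section 1: A_strand = π(4.4450e-03)² = 6.207e-05 m²; R₁ = ρL/(N·A_s) = (2.77×10^-8)(852)/(72×6.207e-05) = 0.005281 Ω
Section 2: A = πr² = π(1.1200e-02 m)² = 3.941e-04 m²
R₂ = (2.77×10^-8)(480)/(3.941e-04) = 0.03374 Ω
R = R₁ + R₂ = 0.03902 Ω
V = IR = 321 × 0.03902 = 12.5 V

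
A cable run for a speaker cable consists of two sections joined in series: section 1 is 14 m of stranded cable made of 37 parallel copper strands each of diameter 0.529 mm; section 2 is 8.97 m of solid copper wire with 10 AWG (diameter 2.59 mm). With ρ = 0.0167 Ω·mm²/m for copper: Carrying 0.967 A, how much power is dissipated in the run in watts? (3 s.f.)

ρ = 0.0167 Ω·mm²/m = 1.67×10^-8 Ω·m
Section 1: A_strand = π(2.6450e-04)² = 2.198e-07 m²; R₁ = ρL/(N·A_s) = (1.67×10^-8)(14)/(37×2.198e-07) = 0.02875 Ω
Section 2: A = π(2.59/2 mm)² = π(1.2950e-03 m)² = 5.269e-06 m²
R₂ = (1.67×10^-8)(8.97)/(5.269e-06) = 0.02843 Ω
R = R₁ + R₂ = 0.05718 Ω
P = I²R = (0.967)² × 0.05718 = 0.0535 W

0.0535 W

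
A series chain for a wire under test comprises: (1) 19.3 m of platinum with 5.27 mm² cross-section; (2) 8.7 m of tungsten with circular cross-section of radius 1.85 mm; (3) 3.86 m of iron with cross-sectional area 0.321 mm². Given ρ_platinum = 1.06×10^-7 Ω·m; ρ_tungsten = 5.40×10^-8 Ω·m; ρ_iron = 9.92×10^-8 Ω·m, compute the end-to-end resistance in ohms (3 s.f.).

Seg 1: A = 5.27 mm² = 5.270e-06 m²
R_1 = (1.06×10^-7)(19.3)/(5.270e-06) = 0.3882 Ω
Seg 2: A = πr² = π(1.8500e-03 m)² = 1.075e-05 m²
R_2 = (5.40×10^-8)(8.7)/(1.075e-05) = 0.04369 Ω
Seg 3: A = 0.321 mm² = 3.210e-07 m²
R_3 = (9.92×10^-8)(3.86)/(3.210e-07) = 1.193 Ω
R_total = R_1 + R_2 + R_3 = 1.62 Ω

1.62 Ω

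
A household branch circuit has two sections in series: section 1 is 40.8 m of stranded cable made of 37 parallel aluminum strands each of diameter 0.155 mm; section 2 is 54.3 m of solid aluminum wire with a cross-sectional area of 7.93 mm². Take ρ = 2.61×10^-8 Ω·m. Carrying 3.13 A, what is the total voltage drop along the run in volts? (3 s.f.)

Section 1: A_strand = π(7.7500e-05)² = 1.887e-08 m²; R₁ = ρL/(N·A_s) = (2.61×10^-8)(40.8)/(37×1.887e-08) = 1.525 Ω
Section 2: A = 7.93 mm² = 7.930e-06 m²
R₂ = (2.61×10^-8)(54.3)/(7.930e-06) = 0.1787 Ω
R = R₁ + R₂ = 1.704 Ω
V = IR = 3.13 × 1.704 = 5.33 V

5.33 V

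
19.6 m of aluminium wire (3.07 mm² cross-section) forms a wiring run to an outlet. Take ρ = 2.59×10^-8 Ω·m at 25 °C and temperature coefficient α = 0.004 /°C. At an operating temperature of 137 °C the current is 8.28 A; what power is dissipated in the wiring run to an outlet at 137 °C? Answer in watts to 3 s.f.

16.4 W

A = 3.07 mm² = 3.070e-06 m²
R₍25₎ = ρL/A = (2.59×10^-8)(19.6)/(3.070e-06) = 0.1654 Ω
R₍137₎ = R₍25₎(1 + αΔT) = 0.1654 × (1 + 0.004×112) = 0.2394 Ω
P = I²R = (8.28)² × 0.2394 = 16.4 W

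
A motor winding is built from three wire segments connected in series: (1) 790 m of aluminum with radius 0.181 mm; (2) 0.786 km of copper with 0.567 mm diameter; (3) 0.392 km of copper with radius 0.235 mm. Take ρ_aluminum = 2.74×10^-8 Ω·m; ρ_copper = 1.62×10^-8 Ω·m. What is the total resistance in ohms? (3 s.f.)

297 Ω

Seg 1: A = πr² = π(1.8100e-04 m)² = 1.029e-07 m²
R_1 = (2.74×10^-8)(790)/(1.029e-07) = 210.3 Ω
Seg 2: A = π(d/2)² = π(2.8350e-04 m)² = 2.525e-07 m²
R_2 = (1.62×10^-8)(786)/(2.525e-07) = 50.43 Ω
Seg 3: A = πr² = π(2.3500e-04 m)² = 1.735e-07 m²
R_3 = (1.62×10^-8)(392)/(1.735e-07) = 36.6 Ω
R_total = R_1 + R_2 + R_3 = 297 Ω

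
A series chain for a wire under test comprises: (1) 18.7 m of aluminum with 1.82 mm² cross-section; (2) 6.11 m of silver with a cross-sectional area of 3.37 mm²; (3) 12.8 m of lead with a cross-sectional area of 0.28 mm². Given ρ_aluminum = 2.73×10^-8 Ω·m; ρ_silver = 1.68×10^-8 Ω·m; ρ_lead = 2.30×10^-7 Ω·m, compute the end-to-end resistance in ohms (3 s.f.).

10.8 Ω

Seg 1: A = 1.82 mm² = 1.820e-06 m²
R_1 = (2.73×10^-8)(18.7)/(1.820e-06) = 0.2805 Ω
Seg 2: A = 3.37 mm² = 3.370e-06 m²
R_2 = (1.68×10^-8)(6.11)/(3.370e-06) = 0.03046 Ω
Seg 3: A = 0.28 mm² = 2.800e-07 m²
R_3 = (2.30×10^-7)(12.8)/(2.800e-07) = 10.51 Ω
R_total = R_1 + R_2 + R_3 = 10.8 Ω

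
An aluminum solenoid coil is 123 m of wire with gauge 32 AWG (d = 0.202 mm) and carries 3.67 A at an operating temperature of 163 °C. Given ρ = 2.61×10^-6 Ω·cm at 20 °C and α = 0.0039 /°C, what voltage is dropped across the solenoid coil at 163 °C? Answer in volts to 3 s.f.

ρ = 2.61×10^-6 Ω·cm = 2.61×10^-8 Ω·m
A = π(0.202/2 mm)² = π(1.0100e-04 m)² = 3.205e-08 m²
R₍20₎ = ρL/A = (2.61×10^-8)(123)/(3.205e-08) = 100.2 Ω
R₍163₎ = R₍20₎(1 + αΔT) = 100.2 × (1 + 0.0039×143) = 156 Ω
V = IR = 3.67 × 156 = 573 V

573 V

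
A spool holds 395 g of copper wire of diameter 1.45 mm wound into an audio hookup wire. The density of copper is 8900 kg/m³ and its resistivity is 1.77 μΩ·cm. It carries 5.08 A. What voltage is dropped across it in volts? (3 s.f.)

1.46 V

ρ = 1.77 μΩ·cm = 1.77×10^-8 Ω·m
A = π(d/2)² = π(7.2500e-04 m)² = 1.6513e-06 m²
L = m/(density·A) = 0.395/(8900×1.6513e-06) = 26.88 m
R = ρL/A = (1.77×10^-8)(26.88)/(1.6513e-06) = 0.2881 Ω
V = IR = 5.08 × 0.2881 = 1.46 V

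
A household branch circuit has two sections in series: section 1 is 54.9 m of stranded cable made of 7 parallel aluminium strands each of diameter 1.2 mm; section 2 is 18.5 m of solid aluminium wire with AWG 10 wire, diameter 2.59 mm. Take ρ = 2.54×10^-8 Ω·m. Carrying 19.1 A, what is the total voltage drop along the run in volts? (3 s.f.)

5.07 V

Section 1: A_strand = π(6.0000e-04)² = 1.131e-06 m²; R₁ = ρL/(N·A_s) = (2.54×10^-8)(54.9)/(7×1.131e-06) = 0.1761 Ω
Section 2: A = π(2.59/2 mm)² = π(1.2950e-03 m)² = 5.269e-06 m²
R₂ = (2.54×10^-8)(18.5)/(5.269e-06) = 0.08919 Ω
R = R₁ + R₂ = 0.2653 Ω
V = IR = 19.1 × 0.2653 = 5.07 V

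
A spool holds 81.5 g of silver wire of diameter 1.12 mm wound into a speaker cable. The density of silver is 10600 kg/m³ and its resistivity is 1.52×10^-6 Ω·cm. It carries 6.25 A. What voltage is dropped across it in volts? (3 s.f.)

0.753 V

ρ = 1.52×10^-6 Ω·cm = 1.52×10^-8 Ω·m
A = π(d/2)² = π(5.6000e-04 m)² = 9.8520e-07 m²
L = m/(density·A) = 0.0815/(10600×9.8520e-07) = 7.804 m
R = ρL/A = (1.52×10^-8)(7.804)/(9.8520e-07) = 0.1204 Ω
V = IR = 6.25 × 0.1204 = 0.753 V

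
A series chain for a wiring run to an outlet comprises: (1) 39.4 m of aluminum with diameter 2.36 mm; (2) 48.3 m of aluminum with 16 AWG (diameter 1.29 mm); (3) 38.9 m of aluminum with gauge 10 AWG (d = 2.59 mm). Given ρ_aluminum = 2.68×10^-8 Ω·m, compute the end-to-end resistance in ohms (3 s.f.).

1.43 Ω

Seg 1: A = π(d/2)² = π(1.1800e-03 m)² = 4.374e-06 m²
R_1 = (2.68×10^-8)(39.4)/(4.374e-06) = 0.2414 Ω
Seg 2: A = π(1.29/2 mm)² = π(6.4500e-04 m)² = 1.307e-06 m²
R_2 = (2.68×10^-8)(48.3)/(1.307e-06) = 0.9904 Ω
Seg 3: A = π(2.59/2 mm)² = π(1.2950e-03 m)² = 5.269e-06 m²
R_3 = (2.68×10^-8)(38.9)/(5.269e-06) = 0.1979 Ω
R_total = R_1 + R_2 + R_3 = 1.43 Ω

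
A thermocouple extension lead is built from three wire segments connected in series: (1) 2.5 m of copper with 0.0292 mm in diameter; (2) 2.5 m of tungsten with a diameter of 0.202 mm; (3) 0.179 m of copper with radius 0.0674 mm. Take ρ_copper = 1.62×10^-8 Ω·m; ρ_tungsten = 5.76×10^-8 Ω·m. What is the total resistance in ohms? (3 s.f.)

Seg 1: A = π(d/2)² = π(1.4600e-05 m)² = 6.697e-10 m²
R_1 = (1.62×10^-8)(2.5)/(6.697e-10) = 60.48 Ω
Seg 2: A = π(d/2)² = π(1.0100e-04 m)² = 3.205e-08 m²
R_2 = (5.76×10^-8)(2.5)/(3.205e-08) = 4.493 Ω
Seg 3: A = πr² = π(6.7400e-05 m)² = 1.427e-08 m²
R_3 = (1.62×10^-8)(0.179)/(1.427e-08) = 0.2032 Ω
R_total = R_1 + R_2 + R_3 = 65.2 Ω

65.2 Ω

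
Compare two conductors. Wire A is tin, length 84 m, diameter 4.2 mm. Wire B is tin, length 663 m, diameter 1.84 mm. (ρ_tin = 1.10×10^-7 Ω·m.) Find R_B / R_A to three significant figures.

41.1

R ∝ ρL/d², so R_B/R_A = (L_B/L_A) × (d_A/d_B)²
= (663/84) × (4.2/1.84)² = 41.1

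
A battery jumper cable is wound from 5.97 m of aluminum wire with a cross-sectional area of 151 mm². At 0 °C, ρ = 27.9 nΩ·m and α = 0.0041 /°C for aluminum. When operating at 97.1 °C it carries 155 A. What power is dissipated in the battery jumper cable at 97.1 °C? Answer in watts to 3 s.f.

ρ = 27.9 nΩ·m = 2.79×10^-8 Ω·m
A = 151 mm² = 1.510e-04 m²
R₍0₎ = ρL/A = (2.79×10^-8)(5.97)/(1.510e-04) = 0.001103 Ω
R₍97.1₎ = R₍0₎(1 + αΔT) = 0.001103 × (1 + 0.0041×97.1) = 0.001542 Ω
P = I²R = (155)² × 0.001542 = 37.1 W

37.1 W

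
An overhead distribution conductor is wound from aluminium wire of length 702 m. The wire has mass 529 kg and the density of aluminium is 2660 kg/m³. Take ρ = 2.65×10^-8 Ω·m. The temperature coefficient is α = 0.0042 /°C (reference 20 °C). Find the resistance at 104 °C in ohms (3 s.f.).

0.0888 Ω

A = m/(density·L) = 529/(2660×702) = 2.8329e-04 m²
R = ρL/A = (2.65×10^-8)(702)/(2.8329e-04) = 0.06567 Ω
R(104 °C) = 0.06567 × (1 + 0.0042×84) = 0.0888 Ω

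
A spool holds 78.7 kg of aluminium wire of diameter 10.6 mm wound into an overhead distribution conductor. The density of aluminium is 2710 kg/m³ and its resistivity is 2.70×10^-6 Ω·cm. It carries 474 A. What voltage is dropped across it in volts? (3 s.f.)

47.7 V

ρ = 2.70×10^-6 Ω·cm = 2.70×10^-8 Ω·m
A = π(d/2)² = π(5.3000e-03 m)² = 8.8247e-05 m²
L = m/(density·A) = 78.7/(2710×8.8247e-05) = 329.1 m
R = ρL/A = (2.70×10^-8)(329.1)/(8.8247e-05) = 0.1007 Ω
V = IR = 474 × 0.1007 = 47.7 V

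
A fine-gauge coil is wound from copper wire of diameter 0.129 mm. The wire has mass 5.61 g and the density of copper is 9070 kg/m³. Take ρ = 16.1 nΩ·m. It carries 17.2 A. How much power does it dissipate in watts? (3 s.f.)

17200 W

ρ = 16.1 nΩ·m = 1.61×10^-8 Ω·m
A = π(d/2)² = π(6.4500e-05 m)² = 1.3070e-08 m²
L = m/(density·A) = 0.00561/(9070×1.3070e-08) = 47.32 m
R = ρL/A = (1.61×10^-8)(47.32)/(1.3070e-08) = 58.3 Ω
P = I²R = (17.2)² × 58.3 = 17200 W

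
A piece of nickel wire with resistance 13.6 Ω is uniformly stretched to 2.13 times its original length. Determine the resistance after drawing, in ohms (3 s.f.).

Volume constant ⇒ A' = A/k with k = 2.13. R' = ρ(kL)/(A/k) = k²R.
R' = 4.537 × 13.6 = 61.7 Ω

61.7 Ω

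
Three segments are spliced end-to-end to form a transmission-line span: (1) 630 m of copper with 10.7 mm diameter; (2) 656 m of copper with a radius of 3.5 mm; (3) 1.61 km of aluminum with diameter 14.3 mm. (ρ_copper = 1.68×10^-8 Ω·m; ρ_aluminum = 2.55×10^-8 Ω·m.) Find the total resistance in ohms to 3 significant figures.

Seg 1: A = π(d/2)² = π(5.3500e-03 m)² = 8.992e-05 m²
R_1 = (1.68×10^-8)(630)/(8.992e-05) = 0.1177 Ω
Seg 2: A = πr² = π(3.5000e-03 m)² = 3.848e-05 m²
R_2 = (1.68×10^-8)(656)/(3.848e-05) = 0.2864 Ω
Seg 3: A = π(d/2)² = π(7.1500e-03 m)² = 1.606e-04 m²
R_3 = (2.55×10^-8)(1610)/(1.606e-04) = 0.2556 Ω
R_total = R_1 + R_2 + R_3 = 0.660 Ω

0.660 Ω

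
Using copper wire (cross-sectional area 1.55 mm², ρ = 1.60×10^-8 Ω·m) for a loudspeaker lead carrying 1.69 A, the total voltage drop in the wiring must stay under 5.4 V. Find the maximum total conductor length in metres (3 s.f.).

A = 1.55 mm² = 1.550e-06 m²
L_max = V_max·A/(1·ρI) = (5.4)(1.550e-06)/(1.60×10^-8×1.69) = 310 m

310 m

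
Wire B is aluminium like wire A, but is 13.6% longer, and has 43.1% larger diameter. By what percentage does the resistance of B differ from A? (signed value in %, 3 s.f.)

R ∝ L/d², so R_B/R_A = (1 + 13.6/100) × (1 + 43.1/100)⁻²
= 1.136 × 0.4883 = 0.5547
(R_B − R_A)/R_A = 0.5547 − 1 = -44.5%

-44.5%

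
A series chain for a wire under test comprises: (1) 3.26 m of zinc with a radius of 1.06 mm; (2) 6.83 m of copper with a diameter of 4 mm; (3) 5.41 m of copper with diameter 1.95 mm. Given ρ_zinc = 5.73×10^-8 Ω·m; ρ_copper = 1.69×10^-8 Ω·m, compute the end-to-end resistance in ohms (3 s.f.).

Seg 1: A = πr² = π(1.0600e-03 m)² = 3.530e-06 m²
R_1 = (5.73×10^-8)(3.26)/(3.530e-06) = 0.05292 Ω
Seg 2: A = π(d/2)² = π(2.0000e-03 m)² = 1.257e-05 m²
R_2 = (1.69×10^-8)(6.83)/(1.257e-05) = 0.009185 Ω
Seg 3: A = π(d/2)² = π(9.7500e-04 m)² = 2.986e-06 m²
R_3 = (1.69×10^-8)(5.41)/(2.986e-06) = 0.03061 Ω
R_total = R_1 + R_2 + R_3 = 0.0927 Ω

0.0927 Ω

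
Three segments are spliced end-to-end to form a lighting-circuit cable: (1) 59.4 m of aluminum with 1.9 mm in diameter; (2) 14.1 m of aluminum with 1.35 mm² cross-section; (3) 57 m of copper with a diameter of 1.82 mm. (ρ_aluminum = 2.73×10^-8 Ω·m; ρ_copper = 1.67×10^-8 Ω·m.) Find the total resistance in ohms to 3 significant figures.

Seg 1: A = π(d/2)² = π(9.5000e-04 m)² = 2.835e-06 m²
R_1 = (2.73×10^-8)(59.4)/(2.835e-06) = 0.5719 Ω
Seg 2: A = 1.35 mm² = 1.350e-06 m²
R_2 = (2.73×10^-8)(14.1)/(1.350e-06) = 0.2851 Ω
Seg 3: A = π(d/2)² = π(9.1000e-04 m)² = 2.602e-06 m²
R_3 = (1.67×10^-8)(57)/(2.602e-06) = 0.3659 Ω
R_total = R_1 + R_2 + R_3 = 1.22 Ω

1.22 Ω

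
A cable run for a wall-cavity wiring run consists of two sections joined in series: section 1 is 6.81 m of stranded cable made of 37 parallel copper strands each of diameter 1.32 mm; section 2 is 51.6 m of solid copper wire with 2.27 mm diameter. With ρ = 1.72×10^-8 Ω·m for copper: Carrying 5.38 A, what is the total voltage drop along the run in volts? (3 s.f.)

Section 1: A_strand = π(6.6000e-04)² = 1.368e-06 m²; R₁ = ρL/(N·A_s) = (1.72×10^-8)(6.81)/(37×1.368e-06) = 0.002313 Ω
Section 2: A = π(d/2)² = π(1.1350e-03 m)² = 4.047e-06 m²
R₂ = (1.72×10^-8)(51.6)/(4.047e-06) = 0.2193 Ω
R = R₁ + R₂ = 0.2216 Ω
V = IR = 5.38 × 0.2216 = 1.19 V

1.19 V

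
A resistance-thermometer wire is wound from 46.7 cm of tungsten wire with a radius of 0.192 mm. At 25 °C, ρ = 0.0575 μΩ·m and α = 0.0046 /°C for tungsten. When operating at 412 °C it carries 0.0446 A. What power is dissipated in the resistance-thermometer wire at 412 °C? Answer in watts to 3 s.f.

0.00128 W

ρ = 0.0575 μΩ·m = 5.75×10^-8 Ω·m
A = πr² = π(1.9200e-04 m)² = 1.158e-07 m²
R₍25₎ = ρL/A = (5.75×10^-8)(0.467)/(1.158e-07) = 0.2319 Ω
R₍412₎ = R₍25₎(1 + αΔT) = 0.2319 × (1 + 0.0046×387) = 0.6446 Ω
P = I²R = (0.0446)² × 0.6446 = 0.00128 W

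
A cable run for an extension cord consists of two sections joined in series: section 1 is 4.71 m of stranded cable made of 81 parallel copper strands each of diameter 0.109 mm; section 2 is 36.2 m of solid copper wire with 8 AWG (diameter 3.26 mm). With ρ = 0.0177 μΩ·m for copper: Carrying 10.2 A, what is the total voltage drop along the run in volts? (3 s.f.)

1.91 V

ρ = 0.0177 μΩ·m = 1.77×10^-8 Ω·m
Section 1: A_strand = π(5.4500e-05)² = 9.331e-09 m²; R₁ = ρL/(N·A_s) = (1.77×10^-8)(4.71)/(81×9.331e-09) = 0.1103 Ω
Section 2: A = π(3.26/2 mm)² = π(1.6300e-03 m)² = 8.347e-06 m²
R₂ = (1.77×10^-8)(36.2)/(8.347e-06) = 0.07676 Ω
R = R₁ + R₂ = 0.1871 Ω
V = IR = 10.2 × 0.1871 = 1.91 V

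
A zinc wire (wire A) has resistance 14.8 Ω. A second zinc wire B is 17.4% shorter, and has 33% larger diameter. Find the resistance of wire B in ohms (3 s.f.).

R ∝ L/d², so R_B/R_A = (1 − 17.4/100) × (1 + 33/100)⁻²
= 0.826 × 0.5653 = 0.467
R_B = 0.467 × 14.8 = 6.91 Ω

6.91 Ω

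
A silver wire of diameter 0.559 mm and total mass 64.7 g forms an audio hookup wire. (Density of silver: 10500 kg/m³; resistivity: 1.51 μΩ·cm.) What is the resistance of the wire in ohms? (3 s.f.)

ρ = 1.51 μΩ·cm = 1.51×10^-8 Ω·m
A = π(d/2)² = π(2.7950e-04 m)² = 2.4542e-07 m²
L = m/(density·A) = 0.0647/(10500×2.4542e-07) = 25.11 m
R = ρL/A = (1.51×10^-8)(25.11)/(2.4542e-07) = 1.54 Ω

1.54 Ω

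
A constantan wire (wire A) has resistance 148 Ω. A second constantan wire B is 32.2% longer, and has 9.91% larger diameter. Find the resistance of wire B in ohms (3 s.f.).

R ∝ L/d², so R_B/R_A = (1 + 32.2/100) × (1 + 9.91/100)⁻²
= 1.322 × 0.8278 = 1.094
R_B = 1.094 × 148 = 162 Ω

162 Ω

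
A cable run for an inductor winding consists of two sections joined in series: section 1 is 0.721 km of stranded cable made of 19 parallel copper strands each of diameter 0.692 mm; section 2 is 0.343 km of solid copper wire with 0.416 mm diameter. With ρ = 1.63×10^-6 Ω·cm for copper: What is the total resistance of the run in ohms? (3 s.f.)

42.8 Ω

ρ = 1.63×10^-6 Ω·cm = 1.63×10^-8 Ω·m
Section 1: A_strand = π(3.4600e-04)² = 3.761e-07 m²; R₁ = ρL/(N·A_s) = (1.63×10^-8)(721)/(19×3.761e-07) = 1.645 Ω
Section 2: A = π(d/2)² = π(2.0800e-04 m)² = 1.359e-07 m²
R₂ = (1.63×10^-8)(343)/(1.359e-07) = 41.13 Ω
R = R₁ + R₂ = 42.8 Ω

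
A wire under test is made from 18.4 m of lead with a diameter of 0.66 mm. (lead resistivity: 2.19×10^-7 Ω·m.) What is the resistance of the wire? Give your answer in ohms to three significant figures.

A = π(d/2)² = π(3.3000e-04 m)² = 3.421e-07 m²
R = ρL/A = (2.19×10^-7)(18.4 m)/(3.421e-07 m²) = 11.8 Ω

11.8 Ω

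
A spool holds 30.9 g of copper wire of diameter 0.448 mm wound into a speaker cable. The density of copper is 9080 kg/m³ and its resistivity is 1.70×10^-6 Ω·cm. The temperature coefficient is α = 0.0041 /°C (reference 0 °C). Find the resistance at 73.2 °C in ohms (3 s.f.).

ρ = 1.70×10^-6 Ω·cm = 1.70×10^-8 Ω·m
A = π(d/2)² = π(2.2400e-04 m)² = 1.5763e-07 m²
L = m/(density·A) = 0.0309/(9080×1.5763e-07) = 21.59 m
R = ρL/A = (1.70×10^-8)(21.59)/(1.5763e-07) = 2.328 Ω
R(73.2 °C) = 2.328 × (1 + 0.0041×73.2) = 3.03 Ω

3.03 Ω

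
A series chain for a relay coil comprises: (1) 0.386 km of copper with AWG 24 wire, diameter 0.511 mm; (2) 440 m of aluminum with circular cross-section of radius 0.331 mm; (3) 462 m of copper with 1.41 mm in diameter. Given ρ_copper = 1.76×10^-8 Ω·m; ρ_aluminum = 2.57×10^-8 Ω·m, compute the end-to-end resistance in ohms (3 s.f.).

71.2 Ω

Seg 1: A = π(0.511/2 mm)² = π(2.5550e-04 m)² = 2.051e-07 m²
R_1 = (1.76×10^-8)(386)/(2.051e-07) = 33.13 Ω
Seg 2: A = πr² = π(3.3100e-04 m)² = 3.442e-07 m²
R_2 = (2.57×10^-8)(440)/(3.442e-07) = 32.85 Ω
Seg 3: A = π(d/2)² = π(7.0500e-04 m)² = 1.561e-06 m²
R_3 = (1.76×10^-8)(462)/(1.561e-06) = 5.207 Ω
R_total = R_1 + R_2 + R_3 = 71.2 Ω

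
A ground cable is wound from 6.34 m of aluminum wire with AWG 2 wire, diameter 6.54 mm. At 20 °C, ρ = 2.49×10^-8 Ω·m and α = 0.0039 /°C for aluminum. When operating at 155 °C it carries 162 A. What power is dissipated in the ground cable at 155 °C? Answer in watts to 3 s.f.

A = π(6.54/2 mm)² = π(3.2700e-03 m)² = 3.359e-05 m²
R₍20₎ = ρL/A = (2.49×10^-8)(6.34)/(3.359e-05) = 0.004699 Ω
R₍155₎ = R₍20₎(1 + αΔT) = 0.004699 × (1 + 0.0039×135) = 0.007174 Ω
P = I²R = (162)² × 0.007174 = 188 W

188 W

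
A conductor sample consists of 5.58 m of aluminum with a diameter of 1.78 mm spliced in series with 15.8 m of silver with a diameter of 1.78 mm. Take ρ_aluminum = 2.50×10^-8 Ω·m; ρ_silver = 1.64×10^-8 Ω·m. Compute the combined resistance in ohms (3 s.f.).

0.160 Ω

Segment 1: A = π(d/2)² = π(8.9000e-04 m)² = 2.488e-06 m²
R₁ = ρL/A = (2.50×10^-8)(5.58)/(2.488e-06) = 0.05606 Ω
R₂ = (1.64×10^-8)(15.8)/(2.488e-06) = 0.1041 Ω
R = R₁ + R₂ = 0.160 Ω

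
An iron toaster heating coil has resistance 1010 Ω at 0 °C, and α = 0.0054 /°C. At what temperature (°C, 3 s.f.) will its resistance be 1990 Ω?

R = R₀(1 + α(T − T₀)) ⇒ T = T₀ + (R/R₀ − 1)/α
T = 0 + (1990/1010 − 1)/0.0054 = 0 + (0.9703)/0.0054 = 180 °C

180 °C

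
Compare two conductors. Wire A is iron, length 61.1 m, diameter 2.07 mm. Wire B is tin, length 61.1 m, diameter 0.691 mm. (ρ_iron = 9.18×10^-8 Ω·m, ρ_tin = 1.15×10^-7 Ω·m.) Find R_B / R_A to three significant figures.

11.2

R ∝ ρL/d², so R_B/R_A = (ρ_B/ρ_A) × (d_A/d_B)²
= (1.15×10^-7/9.18×10^-8) × (2.07/0.691)² = 11.2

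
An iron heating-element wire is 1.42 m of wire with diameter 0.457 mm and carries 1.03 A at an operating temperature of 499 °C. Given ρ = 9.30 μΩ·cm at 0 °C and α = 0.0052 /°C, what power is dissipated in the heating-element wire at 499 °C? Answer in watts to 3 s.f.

3.07 W

ρ = 9.30 μΩ·cm = 9.30×10^-8 Ω·m
A = π(d/2)² = π(2.2850e-04 m)² = 1.640e-07 m²
R₍0₎ = ρL/A = (9.30×10^-8)(1.42)/(1.640e-07) = 0.8051 Ω
R₍499₎ = R₍0₎(1 + αΔT) = 0.8051 × (1 + 0.0052×499) = 2.894 Ω
P = I²R = (1.03)² × 2.894 = 3.07 W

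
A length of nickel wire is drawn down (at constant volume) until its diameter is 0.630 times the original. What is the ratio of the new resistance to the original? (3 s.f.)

Volume constant ⇒ L' = L/r² with r = 0.63. R' = ρL'/A' = ρ(L/r²)/(πr²d₀²/4) = R/r⁴.
Factor = 6.35

6.35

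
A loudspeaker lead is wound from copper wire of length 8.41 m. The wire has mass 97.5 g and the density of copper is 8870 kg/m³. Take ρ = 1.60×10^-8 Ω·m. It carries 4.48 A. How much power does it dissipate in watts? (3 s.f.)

A = m/(density·L) = 0.0975/(8870×8.41) = 1.3070e-06 m²
R = ρL/A = (1.60×10^-8)(8.41)/(1.3070e-06) = 0.103 Ω
P = I²R = (4.48)² × 0.103 = 2.07 W

2.07 W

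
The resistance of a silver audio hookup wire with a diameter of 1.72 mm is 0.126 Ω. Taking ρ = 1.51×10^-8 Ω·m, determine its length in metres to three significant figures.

19.4 m

A = π(d/2)² = π(8.6000e-04 m)² = 2.324e-06 m²
L = RA/ρ = (0.126)(2.324e-06)/(1.51×10^-8) = 19.4 m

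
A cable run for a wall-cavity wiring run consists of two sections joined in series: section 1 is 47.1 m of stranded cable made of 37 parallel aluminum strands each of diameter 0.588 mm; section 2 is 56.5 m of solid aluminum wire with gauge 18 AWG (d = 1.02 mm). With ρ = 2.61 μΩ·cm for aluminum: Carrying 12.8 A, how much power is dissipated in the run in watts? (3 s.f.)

316 W

ρ = 2.61 μΩ·cm = 2.61×10^-8 Ω·m
Section 1: A_strand = π(2.9400e-04)² = 2.715e-07 m²; R₁ = ρL/(N·A_s) = (2.61×10^-8)(47.1)/(37×2.715e-07) = 0.1224 Ω
Section 2: A = π(1.02/2 mm)² = π(5.1000e-04 m)² = 8.171e-07 m²
R₂ = (2.61×10^-8)(56.5)/(8.171e-07) = 1.805 Ω
R = R₁ + R₂ = 1.927 Ω
P = I²R = (12.8)² × 1.927 = 316 W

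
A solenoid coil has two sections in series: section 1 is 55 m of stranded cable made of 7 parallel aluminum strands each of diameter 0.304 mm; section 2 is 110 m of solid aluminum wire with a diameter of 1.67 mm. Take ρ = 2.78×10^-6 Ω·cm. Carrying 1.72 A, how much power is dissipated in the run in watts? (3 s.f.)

13.0 W

ρ = 2.78×10^-6 Ω·cm = 2.78×10^-8 Ω·m
Section 1: A_strand = π(1.5200e-04)² = 7.258e-08 m²; R₁ = ρL/(N·A_s) = (2.78×10^-8)(55)/(7×7.258e-08) = 3.009 Ω
Section 2: A = π(d/2)² = π(8.3500e-04 m)² = 2.190e-06 m²
R₂ = (2.78×10^-8)(110)/(2.190e-06) = 1.396 Ω
R = R₁ + R₂ = 4.405 Ω
P = I²R = (1.72)² × 4.405 = 13.0 W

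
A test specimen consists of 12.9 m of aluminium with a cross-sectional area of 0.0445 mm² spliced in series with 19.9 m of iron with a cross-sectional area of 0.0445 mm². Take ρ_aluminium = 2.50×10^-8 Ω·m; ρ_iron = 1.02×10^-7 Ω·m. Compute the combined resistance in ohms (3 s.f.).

Segment 1: A = 0.0445 mm² = 4.450e-08 m²
R₁ = ρL/A = (2.50×10^-8)(12.9)/(4.450e-08) = 7.247 Ω
R₂ = (1.02×10^-7)(19.9)/(4.450e-08) = 45.61 Ω
R = R₁ + R₂ = 52.9 Ω

52.9 Ω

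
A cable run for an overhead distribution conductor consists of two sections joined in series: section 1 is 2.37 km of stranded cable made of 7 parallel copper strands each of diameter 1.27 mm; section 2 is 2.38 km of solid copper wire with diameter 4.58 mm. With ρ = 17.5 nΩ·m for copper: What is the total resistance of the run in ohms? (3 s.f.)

7.21 Ω

ρ = 17.5 nΩ·m = 1.75×10^-8 Ω·m
Section 1: A_strand = π(6.3500e-04)² = 1.267e-06 m²; R₁ = ρL/(N·A_s) = (1.75×10^-8)(2370)/(7×1.267e-06) = 4.677 Ω
Section 2: A = π(d/2)² = π(2.2900e-03 m)² = 1.647e-05 m²
R₂ = (1.75×10^-8)(2380)/(1.647e-05) = 2.528 Ω
R = R₁ + R₂ = 7.21 Ω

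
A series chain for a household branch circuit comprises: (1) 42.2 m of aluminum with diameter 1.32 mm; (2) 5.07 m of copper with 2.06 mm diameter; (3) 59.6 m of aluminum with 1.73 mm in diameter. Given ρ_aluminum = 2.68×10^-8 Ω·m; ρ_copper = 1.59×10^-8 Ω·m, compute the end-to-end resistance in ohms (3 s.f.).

Seg 1: A = π(d/2)² = π(6.6000e-04 m)² = 1.368e-06 m²
R_1 = (2.68×10^-8)(42.2)/(1.368e-06) = 0.8264 Ω
Seg 2: A = π(d/2)² = π(1.0300e-03 m)² = 3.333e-06 m²
R_2 = (1.59×10^-8)(5.07)/(3.333e-06) = 0.02419 Ω
Seg 3: A = π(d/2)² = π(8.6500e-04 m)² = 2.351e-06 m²
R_3 = (2.68×10^-8)(59.6)/(2.351e-06) = 0.6795 Ω
R_total = R_1 + R_2 + R_3 = 1.53 Ω

1.53 Ω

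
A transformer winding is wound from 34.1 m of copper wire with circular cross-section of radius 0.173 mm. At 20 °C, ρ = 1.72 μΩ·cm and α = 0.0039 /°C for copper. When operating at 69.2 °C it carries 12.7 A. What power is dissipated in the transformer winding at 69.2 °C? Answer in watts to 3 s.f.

1200 W

ρ = 1.72 μΩ·cm = 1.72×10^-8 Ω·m
A = πr² = π(1.7300e-04 m)² = 9.402e-08 m²
R₍20₎ = ρL/A = (1.72×10^-8)(34.1)/(9.402e-08) = 6.238 Ω
R₍69.2₎ = R₍20₎(1 + αΔT) = 6.238 × (1 + 0.0039×49.2) = 7.435 Ω
P = I²R = (12.7)² × 7.435 = 1200 W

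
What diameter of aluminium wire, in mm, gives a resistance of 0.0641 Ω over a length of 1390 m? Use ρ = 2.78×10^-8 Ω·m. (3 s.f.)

A = ρL/R = (2.78×10^-8)(1390)/(0.0641) = 6.028e-04 m²
d = 2√(A/π) = 2.770e-02 m = 27.7 mm

27.7 mm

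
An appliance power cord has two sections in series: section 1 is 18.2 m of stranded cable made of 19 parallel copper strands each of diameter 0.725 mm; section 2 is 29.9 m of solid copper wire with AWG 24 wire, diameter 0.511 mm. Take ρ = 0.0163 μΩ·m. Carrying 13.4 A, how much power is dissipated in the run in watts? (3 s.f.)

ρ = 0.0163 μΩ·m = 1.63×10^-8 Ω·m
Section 1: A_strand = π(3.6250e-04)² = 4.128e-07 m²; R₁ = ρL/(N·A_s) = (1.63×10^-8)(18.2)/(19×4.128e-07) = 0.03782 Ω
Section 2: A = π(0.511/2 mm)² = π(2.5550e-04 m)² = 2.051e-07 m²
R₂ = (1.63×10^-8)(29.9)/(2.051e-07) = 2.376 Ω
R = R₁ + R₂ = 2.414 Ω
P = I²R = (13.4)² × 2.414 = 434 W

434 W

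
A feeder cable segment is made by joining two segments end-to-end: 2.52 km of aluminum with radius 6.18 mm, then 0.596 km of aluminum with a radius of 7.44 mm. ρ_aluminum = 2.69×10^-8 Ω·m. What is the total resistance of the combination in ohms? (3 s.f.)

Segment 1: A = πr² = π(6.1800e-03 m)² = 1.200e-04 m²
R₁ = ρL/A = (2.69×10^-8)(2520)/(1.200e-04) = 0.565 Ω
Segment 2: A = πr² = π(7.4400e-03 m)² = 1.739e-04 m²
R₂ = (2.69×10^-8)(596)/(1.739e-04) = 0.09219 Ω
R = R₁ + R₂ = 0.657 Ω

0.657 Ω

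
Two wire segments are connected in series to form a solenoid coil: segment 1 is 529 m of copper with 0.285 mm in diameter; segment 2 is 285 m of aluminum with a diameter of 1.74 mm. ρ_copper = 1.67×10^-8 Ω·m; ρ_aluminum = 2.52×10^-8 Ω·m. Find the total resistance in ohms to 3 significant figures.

Segment 1: A = π(d/2)² = π(1.4250e-04 m)² = 6.379e-08 m²
R₁ = ρL/A = (1.67×10^-8)(529)/(6.379e-08) = 138.5 Ω
Segment 2: A = π(d/2)² = π(8.7000e-04 m)² = 2.378e-06 m²
R₂ = (2.52×10^-8)(285)/(2.378e-06) = 3.02 Ω
R = R₁ + R₂ = 142 Ω

142 Ω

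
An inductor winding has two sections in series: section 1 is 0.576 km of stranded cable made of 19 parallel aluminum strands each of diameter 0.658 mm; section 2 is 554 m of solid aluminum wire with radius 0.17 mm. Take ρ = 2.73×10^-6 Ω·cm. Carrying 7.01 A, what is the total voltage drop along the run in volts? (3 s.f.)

1180 V

ρ = 2.73×10^-6 Ω·cm = 2.73×10^-8 Ω·m
Section 1: A_strand = π(3.2900e-04)² = 3.400e-07 m²; R₁ = ρL/(N·A_s) = (2.73×10^-8)(576)/(19×3.400e-07) = 2.434 Ω
Section 2: A = πr² = π(1.7000e-04 m)² = 9.079e-08 m²
R₂ = (2.73×10^-8)(554)/(9.079e-08) = 166.6 Ω
R = R₁ + R₂ = 169 Ω
V = IR = 7.01 × 169 = 1180 V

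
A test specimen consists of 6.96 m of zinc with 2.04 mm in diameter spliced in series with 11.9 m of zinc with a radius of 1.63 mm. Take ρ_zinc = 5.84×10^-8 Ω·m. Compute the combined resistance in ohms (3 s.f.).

0.208 Ω

Segment 1: A = π(d/2)² = π(1.0200e-03 m)² = 3.269e-06 m²
R₁ = ρL/A = (5.84×10^-8)(6.96)/(3.269e-06) = 0.1244 Ω
Segment 2: A = πr² = π(1.6300e-03 m)² = 8.347e-06 m²
R₂ = (5.84×10^-8)(11.9)/(8.347e-06) = 0.08326 Ω
R = R₁ + R₂ = 0.208 Ω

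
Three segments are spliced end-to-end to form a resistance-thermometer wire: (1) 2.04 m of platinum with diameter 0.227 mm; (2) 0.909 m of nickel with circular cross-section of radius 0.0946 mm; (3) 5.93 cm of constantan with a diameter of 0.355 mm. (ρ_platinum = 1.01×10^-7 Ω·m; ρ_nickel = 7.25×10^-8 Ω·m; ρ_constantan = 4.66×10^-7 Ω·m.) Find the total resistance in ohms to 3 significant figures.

Seg 1: A = π(d/2)² = π(1.1350e-04 m)² = 4.047e-08 m²
R_1 = (1.01×10^-7)(2.04)/(4.047e-08) = 5.091 Ω
Seg 2: A = πr² = π(9.4600e-05 m)² = 2.811e-08 m²
R_2 = (7.25×10^-8)(0.909)/(2.811e-08) = 2.344 Ω
Seg 3: A = π(d/2)² = π(1.7750e-04 m)² = 9.898e-08 m²
R_3 = (4.66×10^-7)(0.0593)/(9.898e-08) = 0.2792 Ω
R_total = R_1 + R_2 + R_3 = 7.71 Ω

7.71 Ω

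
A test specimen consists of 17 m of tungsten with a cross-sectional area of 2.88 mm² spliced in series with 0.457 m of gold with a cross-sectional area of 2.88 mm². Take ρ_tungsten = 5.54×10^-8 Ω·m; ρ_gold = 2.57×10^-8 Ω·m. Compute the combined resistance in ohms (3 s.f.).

Segment 1: A = 2.88 mm² = 2.880e-06 m²
R₁ = ρL/A = (5.54×10^-8)(17)/(2.880e-06) = 0.327 Ω
R₂ = (2.57×10^-8)(0.457)/(2.880e-06) = 0.004078 Ω
R = R₁ + R₂ = 0.331 Ω

0.331 Ω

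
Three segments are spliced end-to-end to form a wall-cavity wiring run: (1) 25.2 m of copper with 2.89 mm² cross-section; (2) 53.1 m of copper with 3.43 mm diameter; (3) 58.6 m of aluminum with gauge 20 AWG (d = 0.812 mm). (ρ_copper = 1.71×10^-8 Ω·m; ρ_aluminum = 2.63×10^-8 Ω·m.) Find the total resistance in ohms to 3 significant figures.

Seg 1: A = 2.89 mm² = 2.890e-06 m²
R_1 = (1.71×10^-8)(25.2)/(2.890e-06) = 0.1491 Ω
Seg 2: A = π(d/2)² = π(1.7150e-03 m)² = 9.240e-06 m²
R_2 = (1.71×10^-8)(53.1)/(9.240e-06) = 0.09827 Ω
Seg 3: A = π(0.812/2 mm)² = π(4.0600e-04 m)² = 5.178e-07 m²
R_3 = (2.63×10^-8)(58.6)/(5.178e-07) = 2.976 Ω
R_total = R_1 + R_2 + R_3 = 3.22 Ω

3.22 Ω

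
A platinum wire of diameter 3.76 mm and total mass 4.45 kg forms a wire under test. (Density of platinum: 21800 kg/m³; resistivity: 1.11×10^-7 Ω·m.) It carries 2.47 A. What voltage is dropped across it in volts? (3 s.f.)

A = π(d/2)² = π(1.8800e-03 m)² = 1.1104e-05 m²
L = m/(density·A) = 4.45/(21800×1.1104e-05) = 18.38 m
R = ρL/A = (1.11×10^-7)(18.38)/(1.1104e-05) = 0.1838 Ω
V = IR = 2.47 × 0.1838 = 0.454 V

0.454 V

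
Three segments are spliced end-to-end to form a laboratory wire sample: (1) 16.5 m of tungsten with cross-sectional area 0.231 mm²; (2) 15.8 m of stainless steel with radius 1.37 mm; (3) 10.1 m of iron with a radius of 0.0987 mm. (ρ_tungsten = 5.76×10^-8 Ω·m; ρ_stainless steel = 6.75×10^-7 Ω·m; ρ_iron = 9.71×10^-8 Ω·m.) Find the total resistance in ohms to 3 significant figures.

38.0 Ω

Seg 1: A = 0.231 mm² = 2.310e-07 m²
R_1 = (5.76×10^-8)(16.5)/(2.310e-07) = 4.114 Ω
Seg 2: A = πr² = π(1.3700e-03 m)² = 5.896e-06 m²
R_2 = (6.75×10^-7)(15.8)/(5.896e-06) = 1.809 Ω
Seg 3: A = πr² = π(9.8700e-05 m)² = 3.060e-08 m²
R_3 = (9.71×10^-8)(10.1)/(3.060e-08) = 32.04 Ω
R_total = R_1 + R_2 + R_3 = 38.0 Ω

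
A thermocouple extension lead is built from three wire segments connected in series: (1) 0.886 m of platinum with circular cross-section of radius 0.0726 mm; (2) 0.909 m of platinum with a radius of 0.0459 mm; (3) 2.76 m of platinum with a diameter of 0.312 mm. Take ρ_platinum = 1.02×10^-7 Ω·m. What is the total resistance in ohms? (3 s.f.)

Seg 1: A = πr² = π(7.2600e-05 m)² = 1.656e-08 m²
R_1 = (1.02×10^-7)(0.886)/(1.656e-08) = 5.458 Ω
Seg 2: A = πr² = π(4.5900e-05 m)² = 6.619e-09 m²
R_2 = (1.02×10^-7)(0.909)/(6.619e-09) = 14.01 Ω
Seg 3: A = π(d/2)² = π(1.5600e-04 m)² = 7.645e-08 m²
R_3 = (1.02×10^-7)(2.76)/(7.645e-08) = 3.682 Ω
R_total = R_1 + R_2 + R_3 = 23.1 Ω

23.1 Ω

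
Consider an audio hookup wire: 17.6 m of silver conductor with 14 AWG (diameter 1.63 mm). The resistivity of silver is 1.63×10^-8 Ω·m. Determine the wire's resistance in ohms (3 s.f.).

A = π(1.63/2 mm)² = π(8.1500e-04 m)² = 2.087e-06 m²
R = ρL/A = (1.63×10^-8)(17.6 m)/(2.087e-06 m²) = 0.137 Ω

0.137 Ω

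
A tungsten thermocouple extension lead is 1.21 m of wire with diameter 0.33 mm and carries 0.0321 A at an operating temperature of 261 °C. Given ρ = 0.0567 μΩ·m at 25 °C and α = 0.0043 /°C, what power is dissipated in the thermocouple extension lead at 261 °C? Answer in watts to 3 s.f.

0.00167 W

ρ = 0.0567 μΩ·m = 5.67×10^-8 Ω·m
A = π(d/2)² = π(1.6500e-04 m)² = 8.553e-08 m²
R₍25₎ = ρL/A = (5.67×10^-8)(1.21)/(8.553e-08) = 0.8021 Ω
R₍261₎ = R₍25₎(1 + αΔT) = 0.8021 × (1 + 0.0043×236) = 1.616 Ω
P = I²R = (0.0321)² × 1.616 = 0.00167 W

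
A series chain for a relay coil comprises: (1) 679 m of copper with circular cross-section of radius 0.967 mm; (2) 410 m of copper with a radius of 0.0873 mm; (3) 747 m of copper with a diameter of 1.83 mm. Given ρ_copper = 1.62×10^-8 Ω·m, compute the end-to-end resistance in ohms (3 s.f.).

Seg 1: A = πr² = π(9.6700e-04 m)² = 2.938e-06 m²
R_1 = (1.62×10^-8)(679)/(2.938e-06) = 3.744 Ω
Seg 2: A = πr² = π(8.7300e-05 m)² = 2.394e-08 m²
R_2 = (1.62×10^-8)(410)/(2.394e-08) = 277.4 Ω
Seg 3: A = π(d/2)² = π(9.1500e-04 m)² = 2.630e-06 m²
R_3 = (1.62×10^-8)(747)/(2.630e-06) = 4.601 Ω
R_total = R_1 + R_2 + R_3 = 286 Ω

286 Ω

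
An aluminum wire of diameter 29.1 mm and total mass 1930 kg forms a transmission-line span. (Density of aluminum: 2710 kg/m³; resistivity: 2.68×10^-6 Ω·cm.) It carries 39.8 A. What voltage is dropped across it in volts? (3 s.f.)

1.72 V

ρ = 2.68×10^-6 Ω·cm = 2.68×10^-8 Ω·m
A = π(d/2)² = π(1.4550e-02 m)² = 6.6508e-04 m²
L = m/(density·A) = 1930/(2710×6.6508e-04) = 1071 m
R = ρL/A = (2.68×10^-8)(1071)/(6.6508e-04) = 0.04315 Ω
V = IR = 39.8 × 0.04315 = 1.72 V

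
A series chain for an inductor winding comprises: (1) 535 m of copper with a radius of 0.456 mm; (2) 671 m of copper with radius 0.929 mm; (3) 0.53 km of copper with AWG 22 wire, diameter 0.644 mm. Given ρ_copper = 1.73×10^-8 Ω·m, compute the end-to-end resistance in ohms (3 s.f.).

Seg 1: A = πr² = π(4.5600e-04 m)² = 6.533e-07 m²
R_1 = (1.73×10^-8)(535)/(6.533e-07) = 14.17 Ω
Seg 2: A = πr² = π(9.2900e-04 m)² = 2.711e-06 m²
R_2 = (1.73×10^-8)(671)/(2.711e-06) = 4.281 Ω
Seg 3: A = π(0.644/2 mm)² = π(3.2200e-04 m)² = 3.257e-07 m²
R_3 = (1.73×10^-8)(530)/(3.257e-07) = 28.15 Ω
R_total = R_1 + R_2 + R_3 = 46.6 Ω

46.6 Ω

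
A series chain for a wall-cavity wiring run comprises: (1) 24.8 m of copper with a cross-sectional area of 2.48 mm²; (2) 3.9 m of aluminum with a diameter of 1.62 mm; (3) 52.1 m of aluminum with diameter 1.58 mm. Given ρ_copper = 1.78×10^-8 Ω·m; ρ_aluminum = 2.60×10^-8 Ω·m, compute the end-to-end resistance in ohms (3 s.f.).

0.918 Ω

Seg 1: A = 2.48 mm² = 2.480e-06 m²
R_1 = (1.78×10^-8)(24.8)/(2.480e-06) = 0.178 Ω
Seg 2: A = π(d/2)² = π(8.1000e-04 m)² = 2.061e-06 m²
R_2 = (2.60×10^-8)(3.9)/(2.061e-06) = 0.04919 Ω
Seg 3: A = π(d/2)² = π(7.9000e-04 m)² = 1.961e-06 m²
R_3 = (2.60×10^-8)(52.1)/(1.961e-06) = 0.6909 Ω
R_total = R_1 + R_2 + R_3 = 0.918 Ω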